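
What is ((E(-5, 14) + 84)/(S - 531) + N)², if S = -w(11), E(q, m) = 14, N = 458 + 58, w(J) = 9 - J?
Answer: 74455853956/279841 ≈ 2.6607e+5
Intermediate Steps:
N = 516
S = 2 (S = -(9 - 1*11) = -(9 - 11) = -1*(-2) = 2)
((E(-5, 14) + 84)/(S - 531) + N)² = ((14 + 84)/(2 - 531) + 516)² = (98/(-529) + 516)² = (98*(-1/529) + 516)² = (-98/529 + 516)² = (272866/529)² = 74455853956/279841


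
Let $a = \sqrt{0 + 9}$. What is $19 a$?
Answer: $57$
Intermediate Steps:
$a = 3$ ($a = \sqrt{9} = 3$)
$19 a = 19 \cdot 3 = 57$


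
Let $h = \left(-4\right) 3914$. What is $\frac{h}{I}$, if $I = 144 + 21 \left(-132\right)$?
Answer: $\frac{3914}{657} \approx 5.9574$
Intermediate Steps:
$I = -2628$ ($I = 144 - 2772 = -2628$)
$h = -15656$
$\frac{h}{I} = - \frac{15656}{-2628} = \left(-15656\right) \left(- \frac{1}{2628}\right) = \frac{3914}{657}$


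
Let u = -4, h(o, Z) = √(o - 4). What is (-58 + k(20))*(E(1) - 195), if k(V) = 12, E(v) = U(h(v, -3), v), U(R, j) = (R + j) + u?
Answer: 9108 - 46*I*√3 ≈ 9108.0 - 79.674*I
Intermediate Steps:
h(o, Z) = √(-4 + o)
U(R, j) = -4 + R + j (U(R, j) = (R + j) - 4 = -4 + R + j)
E(v) = -4 + v + √(-4 + v) (E(v) = -4 + √(-4 + v) + v = -4 + v + √(-4 + v))
(-58 + k(20))*(E(1) - 195) = (-58 + 12)*((-4 + 1 + √(-4 + 1)) - 195) = -46*((-4 + 1 + √(-3)) - 195) = -46*((-4 + 1 + I*√3) - 195) = -46*((-3 + I*√3) - 195) = -46*(-198 + I*√3) = 9108 - 46*I*√3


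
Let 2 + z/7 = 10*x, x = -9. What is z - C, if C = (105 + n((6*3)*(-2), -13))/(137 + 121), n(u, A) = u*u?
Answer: -55851/86 ≈ -649.43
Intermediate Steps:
z = -644 (z = -14 + 7*(10*(-9)) = -14 + 7*(-90) = -14 - 630 = -644)
n(u, A) = u**2
C = 467/86 (C = (105 + ((6*3)*(-2))**2)/(137 + 121) = (105 + (18*(-2))**2)/258 = (105 + (-36)**2)*(1/258) = (105 + 1296)*(1/258) = 1401*(1/258) = 467/86 ≈ 5.4302)
z - C = -644 - 1*467/86 = -644 - 467/86 = -55851/86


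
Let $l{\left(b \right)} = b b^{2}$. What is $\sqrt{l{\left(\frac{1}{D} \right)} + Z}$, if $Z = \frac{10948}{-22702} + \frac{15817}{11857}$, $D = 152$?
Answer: $\frac{\sqrt{2058899685889154982801734}}{1554769898464} \approx 0.92289$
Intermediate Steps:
$l{\left(b \right)} = b^{3}$
$Z = \frac{114633549}{134588807}$ ($Z = 10948 \left(- \frac{1}{22702}\right) + 15817 \cdot \frac{1}{11857} = - \frac{5474}{11351} + \frac{15817}{11857} = \frac{114633549}{134588807} \approx 0.85173$)
$\sqrt{l{\left(\frac{1}{D} \right)} + Z} = \sqrt{\left(\frac{1}{152}\right)^{3} + \frac{114633549}{134588807}} = \sqrt{\frac{1}{3511808} + \frac{114633549}{134588807}} = \sqrt{\frac{402571149035399}{472650049133056}} = \frac{\sqrt{2058899685889154982801734}}{1554769898464}$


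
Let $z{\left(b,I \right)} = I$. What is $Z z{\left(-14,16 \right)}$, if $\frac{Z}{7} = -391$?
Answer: $-43792$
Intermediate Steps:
$Z = -2737$ ($Z = 7 \left(-391\right) = -2737$)
$Z z{\left(-14,16 \right)} = \left(-2737\right) 16 = -43792$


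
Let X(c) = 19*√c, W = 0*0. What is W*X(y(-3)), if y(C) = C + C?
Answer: 0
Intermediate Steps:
W = 0
y(C) = 2*C
W*X(y(-3)) = 0*(19*√(2*(-3))) = 0*(19*√(-6)) = 0*(19*(I*√6)) = 0*(19*I*√6) = 0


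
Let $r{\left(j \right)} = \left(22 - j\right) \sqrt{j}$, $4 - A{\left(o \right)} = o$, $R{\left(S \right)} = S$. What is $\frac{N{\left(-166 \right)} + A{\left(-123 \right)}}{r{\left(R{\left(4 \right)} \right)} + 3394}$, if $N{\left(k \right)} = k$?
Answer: $- \frac{39}{3430} \approx -0.01137$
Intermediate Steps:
$A{\left(o \right)} = 4 - o$
$r{\left(j \right)} = \sqrt{j} \left(22 - j\right)$
$\frac{N{\left(-166 \right)} + A{\left(-123 \right)}}{r{\left(R{\left(4 \right)} \right)} + 3394} = \frac{-166 + \left(4 - -123\right)}{\sqrt{4} \left(22 - 4\right) + 3394} = \frac{-166 + \left(4 + 123\right)}{2 \left(22 - 4\right) + 3394} = \frac{-166 + 127}{2 \cdot 18 + 3394} = - \frac{39}{36 + 3394} = - \frac{39}{3430}$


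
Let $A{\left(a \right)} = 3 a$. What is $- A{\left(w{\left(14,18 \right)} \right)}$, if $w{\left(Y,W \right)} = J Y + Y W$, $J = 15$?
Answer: $-1386$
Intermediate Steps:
$w{\left(Y,W \right)} = 15 Y + W Y$ ($w{\left(Y,W \right)} = 15 Y + Y W = 15 Y + W Y$)
$- A{\left(w{\left(14,18 \right)} \right)} = - 3 \cdot 14 \left(15 + 18\right) = - 3 \cdot 14 \cdot 33 = - 3 \cdot 462 = \left(-1\right) 1386 = -1386$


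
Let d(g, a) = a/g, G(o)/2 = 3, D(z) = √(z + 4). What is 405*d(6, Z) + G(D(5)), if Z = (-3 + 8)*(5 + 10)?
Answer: 10137/2 ≈ 5068.5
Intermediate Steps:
D(z) = √(4 + z)
G(o) = 6 (G(o) = 2*3 = 6)
Z = 75 (Z = 5*15 = 75)
405*d(6, Z) + G(D(5)) = 405*(75/6) + 6 = 405*(75*(⅙)) + 6 = 405*(25/2) + 6 = 10125/2 + 6 = 10137/2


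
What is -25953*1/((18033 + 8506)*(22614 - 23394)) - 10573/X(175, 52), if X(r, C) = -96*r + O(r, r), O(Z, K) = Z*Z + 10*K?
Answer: -14564088179/21493936100 ≈ -0.67759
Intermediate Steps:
O(Z, K) = Z**2 + 10*K
X(r, C) = r**2 - 86*r (X(r, C) = -96*r + (r**2 + 10*r) = r**2 - 86*r)
-25953*1/((18033 + 8506)*(22614 - 23394)) - 10573/X(175, 52) = -25953*1/((18033 + 8506)*(22614 - 23394)) - 10573*1/(175*(-86 + 175)) = -25953/(26539*(-780)) - 10573/(175*89) = -25953/(-20700420) - 10573/15575 = -25953*(-1/20700420) - 10573*1/15575 = 8651/6900140 - 10573/15575 = -14564088179/21493936100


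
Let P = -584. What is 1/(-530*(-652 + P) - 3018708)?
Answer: -1/2363628 ≈ -4.2308e-7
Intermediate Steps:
1/(-530*(-652 + P) - 3018708) = 1/(-530*(-652 - 584) - 3018708) = 1/(-530*(-1236) - 3018708) = 1/(655080 - 3018708) = 1/(-2363628) = -1/2363628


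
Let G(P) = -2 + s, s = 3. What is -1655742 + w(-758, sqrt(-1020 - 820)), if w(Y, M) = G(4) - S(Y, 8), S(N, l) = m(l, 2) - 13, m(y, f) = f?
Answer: -1655730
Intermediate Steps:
S(N, l) = -11 (S(N, l) = 2 - 13 = -11)
G(P) = 1 (G(P) = -2 + 3 = 1)
w(Y, M) = 12 (w(Y, M) = 1 - 1*(-11) = 1 + 11 = 12)
-1655742 + w(-758, sqrt(-1020 - 820)) = -1655742 + 12 = -1655730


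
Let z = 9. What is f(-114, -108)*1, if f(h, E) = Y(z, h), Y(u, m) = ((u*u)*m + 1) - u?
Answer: -9242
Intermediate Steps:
Y(u, m) = 1 - u + m*u**2 (Y(u, m) = (u**2*m + 1) - u = (m*u**2 + 1) - u = (1 + m*u**2) - u = 1 - u + m*u**2)
f(h, E) = -8 + 81*h (f(h, E) = 1 - 1*9 + h*9**2 = 1 - 9 + h*81 = 1 - 9 + 81*h = -8 + 81*h)
f(-114, -108)*1 = (-8 + 81*(-114))*1 = (-8 - 9234)*1 = -9242*1 = -9242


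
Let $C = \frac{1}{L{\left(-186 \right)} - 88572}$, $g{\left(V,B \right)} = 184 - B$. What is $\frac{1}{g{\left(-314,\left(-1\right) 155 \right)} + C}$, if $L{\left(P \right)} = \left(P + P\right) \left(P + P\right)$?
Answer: $\frac{49812}{16886269} \approx 0.0029499$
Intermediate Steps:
$L{\left(P \right)} = 4 P^{2}$ ($L{\left(P \right)} = 2 P 2 P = 4 P^{2}$)
$C = \frac{1}{49812}$ ($C = \frac{1}{4 \left(-186\right)^{2} - 88572} = \frac{1}{4 \cdot 34596 - 88572} = \frac{1}{138384 - 88572} = \frac{1}{49812} \approx 2.0075 \cdot 10^{-5}$)
$\frac{1}{g{\left(-314,\left(-1\right) 155 \right)} + C} = \frac{1}{\left(184 - \left(-1\right) 155\right) + \frac{1}{49812}} = \frac{1}{\left(184 - -155\right) + \frac{1}{49812}} = \frac{1}{\left(184 + 155\right) + \frac{1}{49812}} = \frac{1}{339 + \frac{1}{49812}} = \frac{1}{\frac{16886269}{49812}} = \frac{49812}{16886269}$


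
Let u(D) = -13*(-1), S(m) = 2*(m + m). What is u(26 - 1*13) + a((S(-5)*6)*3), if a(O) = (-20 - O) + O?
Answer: -7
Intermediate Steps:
S(m) = 4*m (S(m) = 2*(2*m) = 4*m)
u(D) = 13
a(O) = -20
u(26 - 1*13) + a((S(-5)*6)*3) = 13 - 20 = -7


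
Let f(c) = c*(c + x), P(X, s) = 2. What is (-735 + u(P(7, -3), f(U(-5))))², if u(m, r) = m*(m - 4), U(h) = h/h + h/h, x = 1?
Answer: 546121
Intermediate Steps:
U(h) = 2 (U(h) = 1 + 1 = 2)
f(c) = c*(1 + c) (f(c) = c*(c + 1) = c*(1 + c))
u(m, r) = m*(-4 + m)
(-735 + u(P(7, -3), f(U(-5))))² = (-735 + 2*(-4 + 2))² = (-735 + 2*(-2))² = (-735 - 4)² = (-739)² = 546121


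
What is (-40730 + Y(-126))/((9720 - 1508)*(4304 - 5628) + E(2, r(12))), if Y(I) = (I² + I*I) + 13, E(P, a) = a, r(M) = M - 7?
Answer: 8965/10872683 ≈ 0.00082454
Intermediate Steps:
r(M) = -7 + M
Y(I) = 13 + 2*I² (Y(I) = (I² + I²) + 13 = 2*I² + 13 = 13 + 2*I²)
(-40730 + Y(-126))/((9720 - 1508)*(4304 - 5628) + E(2, r(12))) = (-40730 + (13 + 2*(-126)²))/((9720 - 1508)*(4304 - 5628) + (-7 + 12)) = (-40730 + (13 + 2*15876))/(8212*(-1324) + 5) = (-40730 + (13 + 31752))/(-10872688 + 5) = (-40730 + 31765)/(-10872683) = -8965*(-1/10872683) = 8965/10872683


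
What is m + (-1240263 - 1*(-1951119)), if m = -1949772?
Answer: -1238916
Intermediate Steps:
m + (-1240263 - 1*(-1951119)) = -1949772 + (-1240263 - 1*(-1951119)) = -1949772 + (-1240263 + 1951119) = -1949772 + 710856 = -1238916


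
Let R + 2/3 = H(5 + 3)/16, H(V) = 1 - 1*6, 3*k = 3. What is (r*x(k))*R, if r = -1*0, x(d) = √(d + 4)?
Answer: 0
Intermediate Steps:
k = 1 (k = (⅓)*3 = 1)
x(d) = √(4 + d)
H(V) = -5 (H(V) = 1 - 6 = -5)
R = -47/48 (R = -⅔ - 5/16 = -47/48 ≈ -0.97917)
r = 0
(r*x(k))*R = (0*√(4 + 1))*(-47/48) = (0*√5)*(-47/48) = 0*(-47/48) = 0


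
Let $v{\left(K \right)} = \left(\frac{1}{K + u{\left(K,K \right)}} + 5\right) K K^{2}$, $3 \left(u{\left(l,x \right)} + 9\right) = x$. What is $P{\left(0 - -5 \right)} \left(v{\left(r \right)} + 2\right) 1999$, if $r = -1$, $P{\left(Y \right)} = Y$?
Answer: $- \frac{899550}{31} \approx -29018.0$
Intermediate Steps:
$u{\left(l,x \right)} = -9 + \frac{x}{3}$
$v{\left(K \right)} = K^{3} \left(5 + \frac{1}{-9 + \frac{4 K}{3}}\right)$ ($v{\left(K \right)} = \left(\frac{1}{K + \left(-9 + \frac{K}{3}\right)} + 5\right) K K^{2} = \left(\frac{1}{-9 + \frac{4 K}{3}} + 5\right) K^{3} = \left(5 + \frac{1}{-9 + \frac{4 K}{3}}\right) K^{3} = K^{3} \left(5 + \frac{1}{-9 + \frac{4 K}{3}}\right)$)
$P{\left(0 - -5 \right)} \left(v{\left(r \right)} + 2\right) 1999 = \left(0 - -5\right) \left(\frac{\left(-1\right)^{3} \left(-132 + 20 \left(-1\right)\right)}{-27 + 4 \left(-1\right)} + 2\right) 1999 = \left(0 + 5\right) \left(- \frac{-132 - 20}{-27 - 4} + 2\right) 1999 = 5 \left(\left(-1\right) \frac{1}{-31} \left(-152\right) + 2\right) 1999 = 5 \left(\left(-1\right) \left(- \frac{1}{31}\right) \left(-152\right) + 2\right) 1999 = 5 \left(- \frac{152}{31} + 2\right) 1999 = 5 \left(- \frac{90}{31}\right) 1999 = \left(- \frac{450}{31}\right) 1999 = - \frac{899550}{31}$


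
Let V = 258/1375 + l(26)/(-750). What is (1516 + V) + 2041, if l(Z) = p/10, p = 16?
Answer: 73366951/20625 ≈ 3557.2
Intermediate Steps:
l(Z) = 8/5 (l(Z) = 16/10 = 16*(⅒) = 8/5)
V = 3826/20625 (V = 258/1375 + (8/5)/(-750) = 258*(1/1375) + (8/5)*(-1/750) = 258/1375 - 4/1875 = 3826/20625 ≈ 0.18550)
(1516 + V) + 2041 = (1516 + 3826/20625) + 2041 = 31271326/20625 + 2041 = 73366951/20625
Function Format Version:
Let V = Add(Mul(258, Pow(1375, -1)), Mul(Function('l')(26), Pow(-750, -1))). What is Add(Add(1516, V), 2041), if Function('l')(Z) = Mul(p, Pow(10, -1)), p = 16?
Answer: Rational(73366951, 20625) ≈ 3557.2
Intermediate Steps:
Function('l')(Z) = Rational(8, 5) (Function('l')(Z) = Mul(16, Pow(10, -1)) = Mul(16, Rational(1, 10)) = Rational(8, 5))
V = Rational(3826, 20625) (V = Add(Mul(258, Pow(1375, -1)), Mul(Rational(8, 5), Pow(-750, -1))) = Add(Mul(258, Rational(1, 1375)), Mul(Rational(8, 5), Rational(-1, 750))) = Add(Rational(258, 1375), Rational(-4, 1875)) = Rational(3826, 20625) ≈ 0.18550)
Add(Add(1516, V), 2041) = Add(Add(1516, Rational(3826, 20625)), 2041) = Add(Rational(31271326, 20625), 2041) = Rational(73366951, 20625)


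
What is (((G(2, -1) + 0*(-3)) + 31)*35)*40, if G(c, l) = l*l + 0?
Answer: 44800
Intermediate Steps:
G(c, l) = l² (G(c, l) = l² + 0 = l²)
(((G(2, -1) + 0*(-3)) + 31)*35)*40 = ((((-1)² + 0*(-3)) + 31)*35)*40 = (((1 + 0) + 31)*35)*40 = ((1 + 31)*35)*40 = (32*35)*40 = 1120*40 = 44800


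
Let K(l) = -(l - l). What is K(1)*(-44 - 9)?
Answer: 0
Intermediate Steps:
K(l) = 0 (K(l) = -1*0 = 0)
K(1)*(-44 - 9) = 0*(-44 - 9) = 0*(-53) = 0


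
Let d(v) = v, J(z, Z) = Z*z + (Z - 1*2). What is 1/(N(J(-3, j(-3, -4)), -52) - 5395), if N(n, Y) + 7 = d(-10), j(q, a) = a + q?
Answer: -1/5412 ≈ -0.00018477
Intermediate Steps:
J(z, Z) = -2 + Z + Z*z (J(z, Z) = Z*z + (Z - 2) = Z*z + (-2 + Z) = -2 + Z + Z*z)
N(n, Y) = -17 (N(n, Y) = -7 - 10 = -17)
1/(N(J(-3, j(-3, -4)), -52) - 5395) = 1/(-17 - 5395) = 1/(-5412) = -1/5412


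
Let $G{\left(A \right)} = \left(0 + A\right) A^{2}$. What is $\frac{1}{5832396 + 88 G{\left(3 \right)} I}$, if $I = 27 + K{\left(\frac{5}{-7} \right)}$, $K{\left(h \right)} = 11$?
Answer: $\frac{1}{5922684} \approx 1.6884 \cdot 10^{-7}$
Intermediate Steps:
$I = 38$ ($I = 27 + 11 = 38$)
$G{\left(A \right)} = A^{3}$ ($G{\left(A \right)} = A A^{2} = A^{3}$)
$\frac{1}{5832396 + 88 G{\left(3 \right)} I} = \frac{1}{5832396 + 88 \cdot 3^{3} \cdot 38} = \frac{1}{5832396 + 88 \cdot 27 \cdot 38} = \frac{1}{5832396 + 2376 \cdot 38} = \frac{1}{5832396 + 90288} = \frac{1}{5922684}$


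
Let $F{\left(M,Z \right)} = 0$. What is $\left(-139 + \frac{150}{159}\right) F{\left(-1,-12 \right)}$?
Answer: $0$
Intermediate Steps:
$\left(-139 + \frac{150}{159}\right) F{\left(-1,-12 \right)} = \left(-139 + \frac{150}{159}\right) 0 = \left(-139 + 150 \cdot \frac{1}{159}\right) 0 = \left(-139 + \frac{50}{53}\right) 0 = \left(- \frac{7317}{53}\right) 0 = 0$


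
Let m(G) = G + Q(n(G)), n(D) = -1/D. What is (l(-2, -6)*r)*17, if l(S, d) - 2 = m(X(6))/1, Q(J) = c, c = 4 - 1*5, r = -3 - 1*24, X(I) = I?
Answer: -3213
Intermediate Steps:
r = -27 (r = -3 - 24 = -27)
c = -1 (c = 4 - 5 = -1)
Q(J) = -1
m(G) = -1 + G (m(G) = G - 1 = -1 + G)
l(S, d) = 7 (l(S, d) = 2 + (-1 + 6)/1 = 2 + 5*1 = 2 + 5 = 7)
(l(-2, -6)*r)*17 = (7*(-27))*17 = -189*17 = -3213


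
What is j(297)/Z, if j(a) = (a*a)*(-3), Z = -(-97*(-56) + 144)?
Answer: 264627/5576 ≈ 47.458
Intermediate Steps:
Z = -5576 (Z = -(5432 + 144) = -1*5576 = -5576)
j(a) = -3*a**2 (j(a) = a**2*(-3) = -3*a**2)
j(297)/Z = -3*297**2/(-5576) = -3*88209*(-1/5576) = -264627*(-1/5576) = 264627/5576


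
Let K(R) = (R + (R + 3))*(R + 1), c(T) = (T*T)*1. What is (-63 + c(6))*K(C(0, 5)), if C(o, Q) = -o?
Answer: -81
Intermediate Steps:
c(T) = T² (c(T) = T²*1 = T²)
K(R) = (1 + R)*(3 + 2*R) (K(R) = (R + (3 + R))*(1 + R) = (3 + 2*R)*(1 + R) = (1 + R)*(3 + 2*R))
(-63 + c(6))*K(C(0, 5)) = (-63 + 6²)*(3 + 2*(-1*0)² + 5*(-1*0)) = (-63 + 36)*(3 + 2*0² + 5*0) = -27*(3 + 2*0 + 0) = -27*(3 + 0 + 0) = -27*3 = -81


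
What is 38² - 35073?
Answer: -33629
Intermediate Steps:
38² - 35073 = 1444 - 35073 = -33629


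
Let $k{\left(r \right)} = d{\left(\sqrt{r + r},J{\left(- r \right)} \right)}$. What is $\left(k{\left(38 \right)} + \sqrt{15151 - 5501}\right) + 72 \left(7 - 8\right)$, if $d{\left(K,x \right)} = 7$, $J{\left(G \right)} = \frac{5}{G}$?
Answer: $-65 + 5 \sqrt{386} \approx 33.234$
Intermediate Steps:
$k{\left(r \right)} = 7$
$\left(k{\left(38 \right)} + \sqrt{15151 - 5501}\right) + 72 \left(7 - 8\right) = \left(7 + \sqrt{15151 - 5501}\right) + 72 \left(7 - 8\right) = \left(7 + \sqrt{9650}\right) + 72 \left(-1\right) = \left(7 + 5 \sqrt{386}\right) - 72 = -65 + 5 \sqrt{386}$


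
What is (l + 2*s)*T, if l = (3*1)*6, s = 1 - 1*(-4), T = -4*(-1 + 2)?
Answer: -112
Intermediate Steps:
T = -4 (T = -4*1 = -4)
s = 5 (s = 1 + 4 = 5)
l = 18 (l = 3*6 = 18)
(l + 2*s)*T = (18 + 2*5)*(-4) = (18 + 10)*(-4) = 28*(-4) = -112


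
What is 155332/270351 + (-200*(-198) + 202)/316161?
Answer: 6652270106/9497160279 ≈ 0.70045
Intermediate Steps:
155332/270351 + (-200*(-198) + 202)/316161 = 155332*(1/270351) + (39600 + 202)*(1/316161) = 155332/270351 + 39802*(1/316161) = 155332/270351 + 39802/316161 = 6652270106/9497160279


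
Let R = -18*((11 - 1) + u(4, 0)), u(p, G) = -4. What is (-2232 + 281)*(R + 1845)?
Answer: -3388887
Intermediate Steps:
R = -108 (R = -18*((11 - 1) - 4) = -18*(10 - 4) = -18*6 = -108)
(-2232 + 281)*(R + 1845) = (-2232 + 281)*(-108 + 1845) = -1951*1737 = -3388887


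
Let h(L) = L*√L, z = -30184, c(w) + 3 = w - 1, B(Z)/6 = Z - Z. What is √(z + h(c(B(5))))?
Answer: 2*√(-7546 - 2*I) ≈ 0.023024 - 173.74*I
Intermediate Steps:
B(Z) = 0 (B(Z) = 6*(Z - Z) = 6*0 = 0)
c(w) = -4 + w (c(w) = -3 + (w - 1) = -3 + (-1 + w) = -4 + w)
h(L) = L^(3/2)
√(z + h(c(B(5)))) = √(-30184 + (-4 + 0)^(3/2)) = √(-30184 + (-4)^(3/2)) = √(-30184 - 8*I)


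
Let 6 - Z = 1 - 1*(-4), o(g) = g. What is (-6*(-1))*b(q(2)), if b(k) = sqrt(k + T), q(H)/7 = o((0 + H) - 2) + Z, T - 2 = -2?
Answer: 6*sqrt(7) ≈ 15.875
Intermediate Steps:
T = 0 (T = 2 - 2 = 0)
Z = 1 (Z = 6 - (1 - 1*(-4)) = 6 - (1 + 4) = 6 - 1*5 = 6 - 5 = 1)
q(H) = -7 + 7*H (q(H) = 7*(((0 + H) - 2) + 1) = 7*((H - 2) + 1) = 7*((-2 + H) + 1) = 7*(-1 + H) = -7 + 7*H)
b(k) = sqrt(k) (b(k) = sqrt(k + 0) = sqrt(k))
(-6*(-1))*b(q(2)) = (-6*(-1))*sqrt(-7 + 7*2) = 6*sqrt(-7 + 14) = 6*sqrt(7)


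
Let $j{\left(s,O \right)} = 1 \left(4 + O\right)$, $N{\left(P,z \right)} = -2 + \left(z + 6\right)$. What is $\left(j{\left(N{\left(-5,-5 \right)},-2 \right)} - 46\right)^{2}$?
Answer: $1936$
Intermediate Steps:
$N{\left(P,z \right)} = 4 + z$ ($N{\left(P,z \right)} = -2 + \left(6 + z\right) = 4 + z$)
$j{\left(s,O \right)} = 4 + O$
$\left(j{\left(N{\left(-5,-5 \right)},-2 \right)} - 46\right)^{2} = \left(\left(4 - 2\right) - 46\right)^{2} = \left(2 - 46\right)^{2} = \left(-44\right)^{2} = 1936$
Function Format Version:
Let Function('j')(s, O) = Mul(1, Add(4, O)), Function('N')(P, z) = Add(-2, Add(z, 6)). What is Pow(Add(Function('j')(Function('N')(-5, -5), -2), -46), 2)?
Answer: 1936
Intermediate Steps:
Function('N')(P, z) = Add(4, z) (Function('N')(P, z) = Add(-2, Add(6, z)) = Add(4, z))
Function('j')(s, O) = Add(4, O)
Pow(Add(Function('j')(Function('N')(-5, -5), -2), -46), 2) = Pow(Add(Add(4, -2), -46), 2) = Pow(Add(2, -46), 2) = Pow(-44, 2) = 1936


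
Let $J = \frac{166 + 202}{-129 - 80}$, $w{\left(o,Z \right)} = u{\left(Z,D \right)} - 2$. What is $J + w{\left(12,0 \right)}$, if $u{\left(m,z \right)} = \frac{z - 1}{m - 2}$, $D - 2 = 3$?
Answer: $- \frac{1204}{209} \approx -5.7608$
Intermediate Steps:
$D = 5$ ($D = 2 + 3 = 5$)
$u{\left(m,z \right)} = \frac{-1 + z}{-2 + m}$
$w{\left(o,Z \right)} = -2 + \frac{4}{-2 + Z}$ ($w{\left(o,Z \right)} = \frac{-1 + 5}{-2 + Z} - 2 = \frac{1}{-2 + Z} 4 - 2 = \frac{4}{-2 + Z} - 2 = -2 + \frac{4}{-2 + Z}$)
$J = - \frac{368}{209}$ ($J = \frac{368}{-209} = 368 \left(- \frac{1}{209}\right) = - \frac{368}{209} \approx -1.7608$)
$J + w{\left(12,0 \right)} = - \frac{368}{209} + \frac{2 \left(4 - 0\right)}{-2 + 0} = - \frac{368}{209} + \frac{2 \left(4 + 0\right)}{-2} = - \frac{368}{209} + 2 \left(- \frac{1}{2}\right) 4 = - \frac{368}{209} - 4 = - \frac{1204}{209}$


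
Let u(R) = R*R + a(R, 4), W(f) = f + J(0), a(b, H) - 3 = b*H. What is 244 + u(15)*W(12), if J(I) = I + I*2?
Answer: 3700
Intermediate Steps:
a(b, H) = 3 + H*b (a(b, H) = 3 + b*H = 3 + H*b)
J(I) = 3*I (J(I) = I + 2*I = 3*I)
W(f) = f (W(f) = f + 3*0 = f + 0 = f)
u(R) = 3 + R² + 4*R (u(R) = R*R + (3 + 4*R) = R² + (3 + 4*R) = 3 + R² + 4*R)
244 + u(15)*W(12) = 244 + (3 + 15² + 4*15)*12 = 244 + (3 + 225 + 60)*12 = 244 + 288*12 = 244 + 3456 = 3700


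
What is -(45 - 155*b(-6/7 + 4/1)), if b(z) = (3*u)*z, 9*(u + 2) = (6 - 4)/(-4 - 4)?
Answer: -126355/42 ≈ -3008.5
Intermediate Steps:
u = -73/36 (u = -2 + ((6 - 4)/(-4 - 4))/9 = -2 + (2/(-8))/9 = -2 + (2*(-1/8))/9 = -2 + (1/9)*(-1/4) = -2 - 1/36 = -73/36 ≈ -2.0278)
b(z) = -73*z/12 (b(z) = (3*(-73/36))*z = -73*z/12)
-(45 - 155*b(-6/7 + 4/1)) = -(45 - (-11315)*(-6/7 + 4/1)/12) = -(45 - (-11315)*(-6*1/7 + 4*1)/12) = -(45 - (-11315)*(-6/7 + 4)/12) = -(45 - (-11315)*22/(12*7)) = -(45 - 155*(-803/42)) = -(45 + 124465/42) = -1*126355/42 = -126355/42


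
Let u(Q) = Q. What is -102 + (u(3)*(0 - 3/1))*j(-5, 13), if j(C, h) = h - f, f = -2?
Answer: -237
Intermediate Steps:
j(C, h) = 2 + h (j(C, h) = h - 1*(-2) = h + 2 = 2 + h)
-102 + (u(3)*(0 - 3/1))*j(-5, 13) = -102 + (3*(0 - 3/1))*(2 + 13) = -102 + (3*(0 - 3*1))*15 = -102 + (3*(0 - 3))*15 = -102 + (3*(-3))*15 = -102 - 9*15 = -102 - 135 = -237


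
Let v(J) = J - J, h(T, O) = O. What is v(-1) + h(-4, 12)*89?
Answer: 1068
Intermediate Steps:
v(J) = 0
v(-1) + h(-4, 12)*89 = 0 + 12*89 = 0 + 1068 = 1068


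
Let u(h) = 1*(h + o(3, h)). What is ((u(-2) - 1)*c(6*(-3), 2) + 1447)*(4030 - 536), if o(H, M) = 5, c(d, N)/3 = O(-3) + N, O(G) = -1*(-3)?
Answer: 5160638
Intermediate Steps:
O(G) = 3
c(d, N) = 9 + 3*N (c(d, N) = 3*(3 + N) = 9 + 3*N)
u(h) = 5 + h (u(h) = 1*(h + 5) = 1*(5 + h) = 5 + h)
((u(-2) - 1)*c(6*(-3), 2) + 1447)*(4030 - 536) = (((5 - 2) - 1)*(9 + 3*2) + 1447)*(4030 - 536) = ((3 - 1)*(9 + 6) + 1447)*3494 = (2*15 + 1447)*3494 = (30 + 1447)*3494 = 1477*3494 = 5160638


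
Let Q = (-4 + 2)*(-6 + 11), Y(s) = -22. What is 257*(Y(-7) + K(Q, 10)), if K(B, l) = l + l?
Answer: -514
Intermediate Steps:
Q = -10 (Q = -2*5 = -10)
K(B, l) = 2*l
257*(Y(-7) + K(Q, 10)) = 257*(-22 + 2*10) = 257*(-22 + 20) = 257*(-2) = -514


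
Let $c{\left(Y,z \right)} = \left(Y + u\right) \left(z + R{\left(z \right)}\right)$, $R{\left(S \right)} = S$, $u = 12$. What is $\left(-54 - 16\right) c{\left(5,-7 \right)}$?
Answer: $16660$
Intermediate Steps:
$c{\left(Y,z \right)} = 2 z \left(12 + Y\right)$ ($c{\left(Y,z \right)} = \left(Y + 12\right) \left(z + z\right) = \left(12 + Y\right) 2 z = 2 z \left(12 + Y\right)$)
$\left(-54 - 16\right) c{\left(5,-7 \right)} = \left(-54 - 16\right) 2 \left(-7\right) \left(12 + 5\right) = - 70 \cdot 2 \left(-7\right) 17 = \left(-70\right) \left(-238\right) = 16660$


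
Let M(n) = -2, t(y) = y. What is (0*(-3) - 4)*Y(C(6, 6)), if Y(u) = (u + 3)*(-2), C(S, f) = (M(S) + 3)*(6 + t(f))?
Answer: 120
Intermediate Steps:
C(S, f) = 6 + f (C(S, f) = (-2 + 3)*(6 + f) = 1*(6 + f) = 6 + f)
Y(u) = -6 - 2*u (Y(u) = (3 + u)*(-2) = -6 - 2*u)
(0*(-3) - 4)*Y(C(6, 6)) = (0*(-3) - 4)*(-6 - 2*(6 + 6)) = (0 - 4)*(-6 - 2*12) = -4*(-6 - 24) = -4*(-30) = 120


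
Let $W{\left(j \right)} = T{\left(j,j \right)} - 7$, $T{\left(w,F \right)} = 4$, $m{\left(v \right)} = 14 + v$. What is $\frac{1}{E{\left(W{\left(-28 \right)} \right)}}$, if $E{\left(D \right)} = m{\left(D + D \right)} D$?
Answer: $- \frac{1}{24} \approx -0.041667$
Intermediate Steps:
$W{\left(j \right)} = -3$ ($W{\left(j \right)} = 4 - 7 = -3$)
$E{\left(D \right)} = D \left(14 + 2 D\right)$ ($E{\left(D \right)} = \left(14 + \left(D + D\right)\right) D = \left(14 + 2 D\right) D = D \left(14 + 2 D\right)$)
$\frac{1}{E{\left(W{\left(-28 \right)} \right)}} = \frac{1}{2 \left(-3\right) \left(7 - 3\right)} = \frac{1}{2 \left(-3\right) 4} = \frac{1}{-24} = - \frac{1}{24}$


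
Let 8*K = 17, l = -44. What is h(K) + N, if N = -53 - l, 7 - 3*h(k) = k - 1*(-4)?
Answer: -209/24 ≈ -8.7083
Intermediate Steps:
K = 17/8 (K = (⅛)*17 = 17/8 ≈ 2.1250)
h(k) = 1 - k/3 (h(k) = 7/3 - (k - 1*(-4))/3 = 7/3 - (k + 4)/3 = 7/3 - (4 + k)/3 = 7/3 + (-4/3 - k/3) = 1 - k/3)
N = -9 (N = -53 - 1*(-44) = -53 + 44 = -9)
h(K) + N = (1 - ⅓*17/8) - 9 = (1 - 17/24) - 9 = 7/24 - 9 = -209/24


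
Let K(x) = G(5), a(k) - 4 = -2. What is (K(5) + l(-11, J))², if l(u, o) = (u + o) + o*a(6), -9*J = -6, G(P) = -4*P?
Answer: 841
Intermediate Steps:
a(k) = 2 (a(k) = 4 - 2 = 2)
K(x) = -20 (K(x) = -4*5 = -20)
J = ⅔ (J = -⅑*(-6) = ⅔ ≈ 0.66667)
l(u, o) = u + 3*o (l(u, o) = (u + o) + o*2 = (o + u) + 2*o = u + 3*o)
(K(5) + l(-11, J))² = (-20 + (-11 + 3*(⅔)))² = (-20 + (-11 + 2))² = (-20 - 9)² = (-29)² = 841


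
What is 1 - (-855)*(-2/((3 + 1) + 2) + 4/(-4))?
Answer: -1139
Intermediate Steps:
1 - (-855)*(-2/((3 + 1) + 2) + 4/(-4)) = 1 - (-855)*(-2/(4 + 2) + 4*(-¼)) = 1 - (-855)*(-2/6 - 1) = 1 - (-855)*(-2*⅙ - 1) = 1 - (-855)*(-⅓ - 1) = 1 - (-855)*(-4)/3 = 1 - 57*20 = 1 - 1140 = -1139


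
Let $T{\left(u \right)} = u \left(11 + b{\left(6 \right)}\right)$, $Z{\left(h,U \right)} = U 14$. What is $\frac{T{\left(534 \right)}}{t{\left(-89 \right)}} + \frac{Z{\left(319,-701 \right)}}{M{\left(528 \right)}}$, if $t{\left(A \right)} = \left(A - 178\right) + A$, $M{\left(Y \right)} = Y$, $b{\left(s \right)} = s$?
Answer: $- \frac{11639}{264} \approx -44.087$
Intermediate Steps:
$t{\left(A \right)} = -178 + 2 A$ ($t{\left(A \right)} = \left(-178 + A\right) + A = -178 + 2 A$)
$Z{\left(h,U \right)} = 14 U$
$T{\left(u \right)} = 17 u$ ($T{\left(u \right)} = u \left(11 + 6\right) = u 17 = 17 u$)
$\frac{T{\left(534 \right)}}{t{\left(-89 \right)}} + \frac{Z{\left(319,-701 \right)}}{M{\left(528 \right)}} = \frac{17 \cdot 534}{-178 + 2 \left(-89\right)} + \frac{14 \left(-701\right)}{528} = \frac{9078}{-178 - 178} - \frac{4907}{264} = \frac{9078}{-356} - \frac{4907}{264} = 9078 \left(- \frac{1}{356}\right) - \frac{4907}{264} = - \frac{51}{2} - \frac{4907}{264} = - \frac{11639}{264}$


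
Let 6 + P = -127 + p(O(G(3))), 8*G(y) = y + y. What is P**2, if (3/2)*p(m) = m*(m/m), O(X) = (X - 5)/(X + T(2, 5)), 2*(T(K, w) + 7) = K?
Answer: 69639025/3969 ≈ 17546.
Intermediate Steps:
G(y) = y/4 (G(y) = (y + y)/8 = (2*y)/8 = y/4)
T(K, w) = -7 + K/2
O(X) = (-5 + X)/(-6 + X) (O(X) = (X - 5)/(X + (-7 + (1/2)*2)) = (-5 + X)/(X + (-7 + 1)) = (-5 + X)/(X - 6) = (-5 + X)/(-6 + X))
p(m) = 2*m/3 (p(m) = 2*(m*(m/m))/3 = 2*(m*1)/3 = 2*m/3)
P = -8345/63 (P = -6 + (-127 + 2*((-5 + (1/4)*3)/(-6 + (1/4)*3))/3) = -6 + (-127 + 2*((-5 + 3/4)/(-6 + 3/4))/3) = -6 + (-127 + 2*(-17/4/(-21/4))/3) = -6 + (-127 + 2*(-4/21*(-17/4))/3) = -6 + (-127 + (2/3)*(17/21)) = -6 + (-127 + 34/63) = -6 - 7967/63 = -8345/63 ≈ -132.46)
P**2 = (-8345/63)**2 = 69639025/3969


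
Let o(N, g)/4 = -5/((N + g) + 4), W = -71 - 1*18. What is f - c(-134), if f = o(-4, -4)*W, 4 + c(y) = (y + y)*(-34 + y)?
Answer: -45465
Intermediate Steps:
W = -89 (W = -71 - 18 = -89)
c(y) = -4 + 2*y*(-34 + y) (c(y) = -4 + (y + y)*(-34 + y) = -4 + (2*y)*(-34 + y) = -4 + 2*y*(-34 + y))
o(N, g) = -20/(4 + N + g) (o(N, g) = 4*(-5/((N + g) + 4)) = 4*(-5/(4 + N + g)) = -20/(4 + N + g))
f = -445 (f = -20/(4 - 4 - 4)*(-89) = -20/(-4)*(-89) = -20*(-¼)*(-89) = 5*(-89) = -445)
f - c(-134) = -445 - (-4 - 68*(-134) + 2*(-134)²) = -445 - (-4 + 9112 + 2*17956) = -445 - (-4 + 9112 + 35912) = -445 - 1*45020 = -445 - 45020 = -45465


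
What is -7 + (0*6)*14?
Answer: -7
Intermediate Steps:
-7 + (0*6)*14 = -7 + 0*14 = -7 + 0 = -7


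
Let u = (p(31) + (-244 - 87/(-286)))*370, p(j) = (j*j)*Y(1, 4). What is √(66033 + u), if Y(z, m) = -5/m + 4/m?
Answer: I*√9245152202/286 ≈ 336.19*I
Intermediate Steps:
Y(z, m) = -1/m
p(j) = -j²/4 (p(j) = (j*j)*(-1/4) = j²*(-1*¼) = j²*(-¼) = -j²/4)
u = -51211145/286 (u = (-¼*31² + (-244 - 87/(-286)))*370 = (-¼*961 + (-244 - 87*(-1)/286))*370 = (-961/4 + (-244 - 1*(-87/286)))*370 = (-961/4 + (-244 + 87/286))*370 = (-961/4 - 69697/286)*370 = -276817/572*370 = -51211145/286 ≈ -1.7906e+5)
√(66033 + u) = √(66033 - 51211145/286) = √(-32325707/286) = I*√9245152202/286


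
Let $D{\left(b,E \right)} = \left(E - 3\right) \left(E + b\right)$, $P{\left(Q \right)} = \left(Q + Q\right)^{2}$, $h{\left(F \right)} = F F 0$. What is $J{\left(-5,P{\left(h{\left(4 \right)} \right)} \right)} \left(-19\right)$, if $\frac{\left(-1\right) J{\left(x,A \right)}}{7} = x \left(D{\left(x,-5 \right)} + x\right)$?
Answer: $-49875$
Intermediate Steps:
$h{\left(F \right)} = 0$ ($h{\left(F \right)} = F^{2} \cdot 0 = 0$)
$P{\left(Q \right)} = 4 Q^{2}$ ($P{\left(Q \right)} = \left(2 Q\right)^{2} = 4 Q^{2}$)
$D{\left(b,E \right)} = \left(-3 + E\right) \left(E + b\right)$
$J{\left(x,A \right)} = - 7 x \left(40 - 7 x\right)$ ($J{\left(x,A \right)} = - 7 x \left(\left(\left(-5\right)^{2} - -15 - 3 x - 5 x\right) + x\right) = - 7 x \left(\left(25 + 15 - 3 x - 5 x\right) + x\right) = - 7 x \left(\left(40 - 8 x\right) + x\right) = - 7 x \left(40 - 7 x\right)$)
$J{\left(-5,P{\left(h{\left(4 \right)} \right)} \right)} \left(-19\right) = 7 \left(-5\right) \left(-40 + 7 \left(-5\right)\right) \left(-19\right) = 7 \left(-5\right) \left(-40 - 35\right) \left(-19\right) = 7 \left(-5\right) \left(-75\right) \left(-19\right) = 2625 \left(-19\right) = -49875$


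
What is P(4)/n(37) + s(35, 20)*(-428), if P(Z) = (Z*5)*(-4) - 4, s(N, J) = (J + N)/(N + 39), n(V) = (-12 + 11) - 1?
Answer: -10216/37 ≈ -276.11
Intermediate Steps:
n(V) = -2 (n(V) = -1 - 1 = -2)
s(N, J) = (J + N)/(39 + N)
P(Z) = -4 - 20*Z (P(Z) = (5*Z)*(-4) - 4 = -20*Z - 4 = -4 - 20*Z)
P(4)/n(37) + s(35, 20)*(-428) = (-4 - 20*4)/(-2) + ((20 + 35)/(39 + 35))*(-428) = (-4 - 80)*(-1/2) + (55/74)*(-428) = -84*(-1/2) + ((1/74)*55)*(-428) = 42 + (55/74)*(-428) = 42 - 11770/37 = -10216/37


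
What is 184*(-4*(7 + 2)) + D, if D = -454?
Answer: -7078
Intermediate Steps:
184*(-4*(7 + 2)) + D = 184*(-4*(7 + 2)) - 454 = 184*(-4*9) - 454 = 184*(-36) - 454 = -6624 - 454 = -7078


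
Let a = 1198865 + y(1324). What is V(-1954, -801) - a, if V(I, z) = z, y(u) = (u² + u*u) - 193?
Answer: -4705425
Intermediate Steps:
y(u) = -193 + 2*u² (y(u) = (u² + u²) - 193 = 2*u² - 193 = -193 + 2*u²)
a = 4704624 (a = 1198865 + (-193 + 2*1324²) = 1198865 + (-193 + 2*1752976) = 1198865 + (-193 + 3505952) = 1198865 + 3505759 = 4704624)
V(-1954, -801) - a = -801 - 1*4704624 = -801 - 4704624 = -4705425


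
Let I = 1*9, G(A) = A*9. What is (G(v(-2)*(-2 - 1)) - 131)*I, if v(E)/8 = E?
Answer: 2709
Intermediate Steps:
v(E) = 8*E
G(A) = 9*A
I = 9
(G(v(-2)*(-2 - 1)) - 131)*I = (9*((8*(-2))*(-2 - 1)) - 131)*9 = (9*(-16*(-3)) - 131)*9 = (9*48 - 131)*9 = (432 - 131)*9 = 301*9 = 2709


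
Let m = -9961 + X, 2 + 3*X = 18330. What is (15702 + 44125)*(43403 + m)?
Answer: 7098712858/3 ≈ 2.3662e+9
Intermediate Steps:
X = 18328/3 (X = -2/3 + (1/3)*18330 = -2/3 + 6110 = 18328/3 ≈ 6109.3)
m = -11555/3 (m = -9961 + 18328/3 = -11555/3 ≈ -3851.7)
(15702 + 44125)*(43403 + m) = (15702 + 44125)*(43403 - 11555/3) = 59827*(118654/3) = 7098712858/3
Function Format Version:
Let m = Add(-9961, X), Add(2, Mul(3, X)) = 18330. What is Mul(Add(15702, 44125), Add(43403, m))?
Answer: Rational(7098712858, 3) ≈ 2.3662e+9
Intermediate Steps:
X = Rational(18328, 3) (X = Add(Rational(-2, 3), Mul(Rational(1, 3), 18330)) = Add(Rational(-2, 3), 6110) = Rational(18328, 3) ≈ 6109.3)
m = Rational(-11555, 3) (m = Add(-9961, Rational(18328, 3)) = Rational(-11555, 3) ≈ -3851.7)
Mul(Add(15702, 44125), Add(43403, m)) = Mul(Add(15702, 44125), Add(43403, Rational(-11555, 3))) = Mul(59827, Rational(118654, 3)) = Rational(7098712858, 3)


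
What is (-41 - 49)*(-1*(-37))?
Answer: -3330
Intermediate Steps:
(-41 - 49)*(-1*(-37)) = -90*37 = -3330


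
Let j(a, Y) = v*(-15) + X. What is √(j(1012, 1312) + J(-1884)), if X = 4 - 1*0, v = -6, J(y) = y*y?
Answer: 5*√141982 ≈ 1884.0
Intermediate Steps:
J(y) = y²
X = 4 (X = 4 + 0 = 4)
j(a, Y) = 94 (j(a, Y) = -6*(-15) + 4 = 90 + 4 = 94)
√(j(1012, 1312) + J(-1884)) = √(94 + (-1884)²) = √(94 + 3549456) = √3549550 = 5*√141982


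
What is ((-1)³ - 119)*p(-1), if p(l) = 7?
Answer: -840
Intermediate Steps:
((-1)³ - 119)*p(-1) = ((-1)³ - 119)*7 = (-1 - 119)*7 = -120*7 = -840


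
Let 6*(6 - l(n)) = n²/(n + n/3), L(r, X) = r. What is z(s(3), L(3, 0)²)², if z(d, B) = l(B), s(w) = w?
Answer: 1521/64 ≈ 23.766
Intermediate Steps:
l(n) = 6 - n/8 (l(n) = 6 - n²/(6*(n + n/3)) = 6 - n²/(6*(4*n/3)) = 6 - 3/(4*n)*n²/6 = 6 - n/8)
z(d, B) = 6 - B/8
z(s(3), L(3, 0)²)² = (6 - ⅛*3²)² = (6 - ⅛*9)² = (6 - 9/8)² = (39/8)² = 1521/64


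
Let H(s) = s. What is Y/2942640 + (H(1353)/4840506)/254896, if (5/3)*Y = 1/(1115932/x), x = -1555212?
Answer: -301681734265117/1065766903963722712800 ≈ -2.8307e-7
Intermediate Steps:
Y = -1166409/1394915 (Y = 3/(5*((1115932/(-1555212)))) = 3/(5*((1115932*(-1/1555212)))) = 3/(5*(-278983/388803)) = (⅗)*(-388803/278983) = -1166409/1394915 ≈ -0.83619)
Y/2942640 + (H(1353)/4840506)/254896 = -1166409/1394915/2942640 + (1353/4840506)/254896 = -1166409/1394915*1/2942640 + (1353*(1/4840506))*(1/254896) = -129601/456081408400 + (41/146682)*(1/254896) = -129601/456081408400 + 41/37388655072 = -301681734265117/1065766903963722712800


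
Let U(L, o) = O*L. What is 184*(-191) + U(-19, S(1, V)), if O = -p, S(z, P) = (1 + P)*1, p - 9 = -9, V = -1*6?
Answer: -35144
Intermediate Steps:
V = -6
p = 0 (p = 9 - 9 = 0)
S(z, P) = 1 + P
O = 0 (O = -1*0 = 0)
U(L, o) = 0 (U(L, o) = 0*L = 0)
184*(-191) + U(-19, S(1, V)) = 184*(-191) + 0 = -35144 + 0 = -35144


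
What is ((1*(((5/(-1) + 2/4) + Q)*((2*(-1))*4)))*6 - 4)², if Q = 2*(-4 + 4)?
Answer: 44944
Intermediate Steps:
Q = 0 (Q = 2*0 = 0)
((1*(((5/(-1) + 2/4) + Q)*((2*(-1))*4)))*6 - 4)² = ((1*(((5/(-1) + 2/4) + 0)*((2*(-1))*4)))*6 - 4)² = ((1*(((5*(-1) + 2*(¼)) + 0)*(-2*4)))*6 - 4)² = ((1*(((-5 + ½) + 0)*(-8)))*6 - 4)² = ((1*((-9/2 + 0)*(-8)))*6 - 4)² = ((1*(-9/2*(-8)))*6 - 4)² = ((1*36)*6 - 4)² = (36*6 - 4)² = (216 - 4)² = 212² = 44944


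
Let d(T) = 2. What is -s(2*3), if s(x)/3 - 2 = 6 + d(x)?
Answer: -30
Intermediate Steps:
s(x) = 30 (s(x) = 6 + 3*(6 + 2) = 6 + 3*8 = 6 + 24 = 30)
-s(2*3) = -1*30 = -30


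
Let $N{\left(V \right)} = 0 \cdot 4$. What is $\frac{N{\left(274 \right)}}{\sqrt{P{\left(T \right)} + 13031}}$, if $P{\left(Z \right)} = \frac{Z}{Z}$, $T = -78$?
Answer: $0$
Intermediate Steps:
$N{\left(V \right)} = 0$
$P{\left(Z \right)} = 1$
$\frac{N{\left(274 \right)}}{\sqrt{P{\left(T \right)} + 13031}} = \frac{0}{\sqrt{1 + 13031}} = \frac{0}{\sqrt{13032}} = \frac{0}{6 \sqrt{362}} = 0 \frac{\sqrt{362}}{2172} = 0$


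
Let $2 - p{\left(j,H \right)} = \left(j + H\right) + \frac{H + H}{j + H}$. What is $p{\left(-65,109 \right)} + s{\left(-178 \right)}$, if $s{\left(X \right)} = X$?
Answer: $- \frac{4949}{22} \approx -224.95$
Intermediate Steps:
$p{\left(j,H \right)} = 2 - H - j - \frac{2 H}{H + j}$ ($p{\left(j,H \right)} = 2 - \left(\left(j + H\right) + \frac{H + H}{j + H}\right) = 2 - \left(\left(H + j\right) + \frac{2 H}{H + j}\right) = 2 - \left(H + j + \frac{2 H}{H + j}\right) = 2 - H - j - \frac{2 H}{H + j}$)
$p{\left(-65,109 \right)} + s{\left(-178 \right)} = \frac{- 109^{2} - \left(-65\right)^{2} + 2 \left(-65\right) - 218 \left(-65\right)}{109 - 65} - 178 = \frac{\left(-1\right) 11881 - 4225 - 130 + 14170}{44} - 178 = \frac{-11881 - 4225 - 130 + 14170}{44} - 178 = \frac{1}{44} \left(-2066\right) - 178 = - \frac{1033}{22} - 178 = - \frac{4949}{22}$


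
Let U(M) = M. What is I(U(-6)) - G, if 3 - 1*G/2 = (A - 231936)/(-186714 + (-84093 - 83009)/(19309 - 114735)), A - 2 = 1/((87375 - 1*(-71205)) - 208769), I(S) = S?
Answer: -4254555883672806/447113802239359 ≈ -9.5156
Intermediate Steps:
A = 100377/50189 (A = 2 + 1/((87375 - 1*(-71205)) - 208769) = 2 + 1/((87375 + 71205) - 208769) = 2 + 1/(158580 - 208769) = 2 + 1/(-50189) = 2 - 1/50189 = 100377/50189 ≈ 2.0000)
G = 1571873070236652/447113802239359 (G = 6 - 2*(100377/50189 - 231936)/(-186714 + (-84093 - 83009)/(19309 - 114735)) = 6 - (-23281071054)/(50189*(-186714 - 167102/(-95426))) = 6 - (-23281071054)/(50189*(-186714 - 167102*(-1/95426))) = 6 - (-23281071054)/(50189*(-186714 + 83551/47713)) = 6 - (-23281071054)/(50189*(-8908601531/47713)) = 6 - (-23281071054)*(-47713)/(50189*8908601531) = 6 - 2*555404871599751/447113802239359 = 6 - 1110809743199502/447113802239359 = 1571873070236652/447113802239359 ≈ 3.5156)
I(U(-6)) - G = -6 - 1*1571873070236652/447113802239359 = -6 - 1571873070236652/447113802239359 = -4254555883672806/447113802239359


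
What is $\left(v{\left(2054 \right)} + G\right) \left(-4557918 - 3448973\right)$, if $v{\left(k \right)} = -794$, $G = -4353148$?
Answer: $34861539014322$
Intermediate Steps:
$\left(v{\left(2054 \right)} + G\right) \left(-4557918 - 3448973\right) = \left(-794 - 4353148\right) \left(-4557918 - 3448973\right) = \left(-4353942\right) \left(-8006891\right) = 34861539014322$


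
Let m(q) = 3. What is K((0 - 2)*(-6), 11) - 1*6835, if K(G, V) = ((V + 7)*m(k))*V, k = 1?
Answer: -6241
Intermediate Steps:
K(G, V) = V*(21 + 3*V) (K(G, V) = ((V + 7)*3)*V = ((7 + V)*3)*V = (21 + 3*V)*V = V*(21 + 3*V))
K((0 - 2)*(-6), 11) - 1*6835 = 3*11*(7 + 11) - 1*6835 = 3*11*18 - 6835 = 594 - 6835 = -6241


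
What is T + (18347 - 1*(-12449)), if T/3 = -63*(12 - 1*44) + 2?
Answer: 36850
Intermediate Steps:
T = 6054 (T = 3*(-63*(12 - 1*44) + 2) = 3*(-63*(12 - 44) + 2) = 3*(-63*(-32) + 2) = 3*(2016 + 2) = 3*2018 = 6054)
T + (18347 - 1*(-12449)) = 6054 + (18347 - 1*(-12449)) = 6054 + (18347 + 12449) = 6054 + 30796 = 36850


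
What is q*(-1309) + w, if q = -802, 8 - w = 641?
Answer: 1049185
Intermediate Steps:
w = -633 (w = 8 - 1*641 = 8 - 641 = -633)
q*(-1309) + w = -802*(-1309) - 633 = 1049818 - 633 = 1049185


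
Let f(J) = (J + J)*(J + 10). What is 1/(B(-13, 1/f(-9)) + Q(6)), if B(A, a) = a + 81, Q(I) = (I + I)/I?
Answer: 18/1493 ≈ 0.012056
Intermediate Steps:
f(J) = 2*J*(10 + J) (f(J) = (2*J)*(10 + J) = 2*J*(10 + J))
Q(I) = 2 (Q(I) = (2*I)/I = 2)
B(A, a) = 81 + a
1/(B(-13, 1/f(-9)) + Q(6)) = 1/((81 + 1/(2*(-9)*(10 - 9))) + 2) = 1/((81 + 1/(2*(-9)*1)) + 2) = 1/((81 + 1/(-18)) + 2) = 1/((81 - 1/18) + 2) = 1/(1457/18 + 2) = 1/(1493/18) = 18/1493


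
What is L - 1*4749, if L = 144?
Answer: -4605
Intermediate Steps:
L - 1*4749 = 144 - 1*4749 = 144 - 4749 = -4605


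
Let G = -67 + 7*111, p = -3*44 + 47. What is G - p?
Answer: 795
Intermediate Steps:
p = -85 (p = -132 + 47 = -85)
G = 710 (G = -67 + 777 = 710)
G - p = 710 - 1*(-85) = 710 + 85 = 795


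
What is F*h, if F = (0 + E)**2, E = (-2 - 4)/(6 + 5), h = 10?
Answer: 360/121 ≈ 2.9752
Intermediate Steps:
E = -6/11 ≈ -0.54545
F = 36/121 (F = (0 - 6/11)**2 = (-6/11)**2 = 36/121 ≈ 0.29752)
F*h = (36/121)*10 = 360/121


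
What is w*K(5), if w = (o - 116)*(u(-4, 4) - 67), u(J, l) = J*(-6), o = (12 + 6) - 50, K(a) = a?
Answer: 31820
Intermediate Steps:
o = -32 (o = 18 - 50 = -32)
u(J, l) = -6*J
w = 6364 (w = (-32 - 116)*(-6*(-4) - 67) = -148*(24 - 67) = -148*(-43) = 6364)
w*K(5) = 6364*5 = 31820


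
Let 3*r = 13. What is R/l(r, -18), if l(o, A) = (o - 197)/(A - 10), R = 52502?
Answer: 2205084/289 ≈ 7630.0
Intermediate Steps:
r = 13/3 (r = (⅓)*13 = 13/3 ≈ 4.3333)
l(o, A) = (-197 + o)/(-10 + A)
R/l(r, -18) = 52502/(((-197 + 13/3)/(-10 - 18))) = 52502/((-578/3/(-28))) = 52502/((-1/28*(-578/3))) = 52502/(289/42) = 52502*(42/289) = 2205084/289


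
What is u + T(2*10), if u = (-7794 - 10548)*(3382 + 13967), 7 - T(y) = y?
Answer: -318215371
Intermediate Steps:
T(y) = 7 - y
u = -318215358 (u = -18342*17349 = -318215358)
u + T(2*10) = -318215358 + (7 - 2*10) = -318215358 + (7 - 1*20) = -318215358 + (7 - 20) = -318215358 - 13 = -318215371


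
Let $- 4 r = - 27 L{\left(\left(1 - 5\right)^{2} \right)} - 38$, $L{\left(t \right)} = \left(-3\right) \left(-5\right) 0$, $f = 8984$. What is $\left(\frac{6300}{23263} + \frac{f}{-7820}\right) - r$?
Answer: $- \frac{943968531}{90958330} \approx -10.378$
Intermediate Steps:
$L{\left(t \right)} = 0$ ($L{\left(t \right)} = 15 \cdot 0 = 0$)
$r = \frac{19}{2}$ ($r = - \frac{\left(-27\right) 0 - 38}{4} = - \frac{0 - 38}{4} = \left(- \frac{1}{4}\right) \left(-38\right) = \frac{19}{2} \approx 9.5$)
$\left(\frac{6300}{23263} + \frac{f}{-7820}\right) - r = \left(\frac{6300}{23263} + \frac{8984}{-7820}\right) - \frac{19}{2} = \left(6300 \cdot \frac{1}{23263} + 8984 \left(- \frac{1}{7820}\right)\right) - \frac{19}{2} = \left(\frac{6300}{23263} - \frac{2246}{1955}\right) - \frac{19}{2} = - \frac{39932198}{45479165} - \frac{19}{2} = - \frac{943968531}{90958330}$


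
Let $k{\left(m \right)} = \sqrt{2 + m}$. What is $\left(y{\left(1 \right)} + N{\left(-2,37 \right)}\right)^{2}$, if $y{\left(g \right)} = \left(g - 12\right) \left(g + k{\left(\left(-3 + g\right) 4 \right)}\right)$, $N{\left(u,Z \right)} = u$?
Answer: $-557 + 286 i \sqrt{6} \approx -557.0 + 700.55 i$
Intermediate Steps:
$y{\left(g \right)} = \left(-12 + g\right) \left(g + \sqrt{-10 + 4 g}\right)$ ($y{\left(g \right)} = \left(g - 12\right) \left(g + \sqrt{2 + \left(-3 + g\right) 4}\right) = \left(-12 + g\right) \left(g + \sqrt{2 + \left(-12 + 4 g\right)}\right) = \left(-12 + g\right) \left(g + \sqrt{-10 + 4 g}\right)$)
$\left(y{\left(1 \right)} + N{\left(-2,37 \right)}\right)^{2} = \left(\left(1^{2} - 12 - 12 \sqrt{-10 + 4 \cdot 1} + 1 \sqrt{-10 + 4 \cdot 1}\right) - 2\right)^{2} = \left(\left(1 - 12 - 12 \sqrt{-10 + 4} + 1 \sqrt{-10 + 4}\right) - 2\right)^{2} = \left(\left(1 - 12 - 12 \sqrt{-6} + 1 \sqrt{-6}\right) - 2\right)^{2} = \left(\left(1 - 12 - 12 i \sqrt{6} + 1 i \sqrt{6}\right) - 2\right)^{2} = \left(\left(1 - 12 - 12 i \sqrt{6} + i \sqrt{6}\right) - 2\right)^{2} = \left(\left(-11 - 11 i \sqrt{6}\right) - 2\right)^{2} = \left(-13 - 11 i \sqrt{6}\right)^{2}$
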